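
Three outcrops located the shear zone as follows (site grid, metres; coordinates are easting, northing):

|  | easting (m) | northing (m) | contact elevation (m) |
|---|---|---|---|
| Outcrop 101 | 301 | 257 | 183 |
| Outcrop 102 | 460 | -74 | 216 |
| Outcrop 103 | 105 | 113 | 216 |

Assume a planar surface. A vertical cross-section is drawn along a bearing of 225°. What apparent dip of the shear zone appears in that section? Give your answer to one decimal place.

8.2°

Let the plane be z = a·easting + b·northing + c.
Outcrop 102−Outcrop 101: 159a − 331b = 33;  Outcrop 103−Outcrop 101: −196a − 144b = 33.
Solving gives a = −0.07031, b = −0.13347.
Unit vector along 225° is (sin 225°, cos 225°) = (-0.7071, -0.7071).
Slope in that direction = a·(-0.7071) + b·(-0.7071) = 0.14409.
Apparent dip = arctan|0.14409| = 8.2° (true dip is 8.6°, so apparent ≤ true as expected).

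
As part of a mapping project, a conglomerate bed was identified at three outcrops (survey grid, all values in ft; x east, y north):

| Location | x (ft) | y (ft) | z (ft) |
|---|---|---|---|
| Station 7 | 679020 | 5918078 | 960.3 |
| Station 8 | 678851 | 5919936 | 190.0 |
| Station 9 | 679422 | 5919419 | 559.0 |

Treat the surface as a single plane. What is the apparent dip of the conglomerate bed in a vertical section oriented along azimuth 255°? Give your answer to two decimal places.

Two edge vectors: Station 7→Station 8 = (-169, 1858, -770.3), Station 7→Station 9 = (402, 1341, -401.3).
Normal n = (Station 7→Station 8) × (Station 7→Station 9) = (287356.9, -377480.3, -973545).
So ∂z/∂x = −n_x/n_z = 0.29517 and ∂z/∂y = −n_y/n_z = −0.38774.
Unit vector along 255° is (sin 255°, cos 255°) = (-0.9659, -0.2588).
Slope in that direction = a·(-0.9659) + b·(-0.2588) = −0.18475.
Apparent dip = arctan|0.18475| = 10.47° (true dip is 26.0°, so apparent ≤ true as expected).

10.47°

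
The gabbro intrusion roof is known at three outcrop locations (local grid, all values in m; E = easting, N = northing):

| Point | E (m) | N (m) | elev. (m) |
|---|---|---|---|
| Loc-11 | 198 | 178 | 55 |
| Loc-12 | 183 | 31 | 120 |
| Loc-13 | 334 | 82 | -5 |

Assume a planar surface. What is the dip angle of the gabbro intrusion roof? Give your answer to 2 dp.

38.46°

Let the plane be z = a·E + b·N + c.
Loc-12−Loc-11: −15a − 147b = 65;  Loc-13−Loc-11: 136a − 96b = −60.
Solving gives a = −0.70269, b = −0.37047.
Gradient magnitude |∇z| = √(a² + b²) = √(0.49377 + 0.13725) = 0.79437.
True dip = arctan(0.79437) = 38.46°, dipping toward ENE (azimuth ≈ 062°).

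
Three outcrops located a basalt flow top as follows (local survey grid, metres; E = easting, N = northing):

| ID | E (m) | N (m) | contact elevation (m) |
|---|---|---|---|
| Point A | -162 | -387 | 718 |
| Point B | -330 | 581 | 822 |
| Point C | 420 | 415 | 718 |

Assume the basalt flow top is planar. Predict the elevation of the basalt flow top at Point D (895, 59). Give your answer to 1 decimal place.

630.4 m

Let the plane be z = a·E + b·N + c.
Point B−Point A: −168a + 968b = 104;  Point C−Point A: 582a + 802b = 0.
Solving gives a = −0.11948, b = 0.08670.
Then c = 718 − a·-162 − b·-387 = 732.20.
At (895, 59): z = −106.9 + 5.1 + 732.20 = 630.4 m.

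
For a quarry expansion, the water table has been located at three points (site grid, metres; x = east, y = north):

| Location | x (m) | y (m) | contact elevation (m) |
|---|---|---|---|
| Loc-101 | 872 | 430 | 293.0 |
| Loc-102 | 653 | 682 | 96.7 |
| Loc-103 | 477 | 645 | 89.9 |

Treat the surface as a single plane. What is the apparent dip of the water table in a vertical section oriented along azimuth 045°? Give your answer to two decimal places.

Let the plane be z = a·x + b·y + c.
Loc-102−Loc-101: −219a + 252b = −196.3;  Loc-103−Loc-101: −395a + 215b = −203.1.
Solving gives a = 0.17113, b = −0.63025.
Unit vector along 045° is (sin 45°, cos 45°) = (0.7071, 0.7071).
Slope in that direction = a·(0.7071) + b·(0.7071) = −0.32464.
Apparent dip = arctan|0.32464| = 17.99° (true dip is 33.1°, so apparent ≤ true as expected).

17.99°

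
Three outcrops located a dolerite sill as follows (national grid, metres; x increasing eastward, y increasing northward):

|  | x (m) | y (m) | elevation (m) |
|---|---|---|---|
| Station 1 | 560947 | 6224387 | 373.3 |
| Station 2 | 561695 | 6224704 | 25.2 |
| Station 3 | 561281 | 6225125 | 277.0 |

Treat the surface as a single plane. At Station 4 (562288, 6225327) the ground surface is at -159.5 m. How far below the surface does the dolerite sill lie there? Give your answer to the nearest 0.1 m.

54.4 m

Let the plane be z = a·x + b·y + c.
Station 2−Station 1: 748a + 317b = −348.1;  Station 3−Station 1: 334a + 738b = −96.3.
Solving gives a = −0.507391527, b = 0.099144675.
Then c = 373.3 − a·560947 − b·6224387 = −332121.77.
At (562288, 6225327): z_contact = −285300.17 + 617208.02 − 332121.77 = -213.92 m.
Depth below ground = -159.5 − (-213.92) = 54.4 m.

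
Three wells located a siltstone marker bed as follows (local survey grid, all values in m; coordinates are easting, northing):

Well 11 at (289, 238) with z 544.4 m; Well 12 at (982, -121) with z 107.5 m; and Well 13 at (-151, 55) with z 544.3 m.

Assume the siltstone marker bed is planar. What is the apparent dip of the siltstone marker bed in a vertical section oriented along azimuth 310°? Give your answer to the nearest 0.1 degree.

Two edge vectors: Well 11→Well 12 = (693, -359, -436.9), Well 11→Well 13 = (-440, -183, -0.1).
Normal n = (Well 11→Well 12) × (Well 11→Well 13) = (-79916.8, 192305.3, -284779).
So ∂z/∂easting = −n_x/n_z = −0.28063 and ∂z/∂northing = −n_y/n_z = 0.67528.
Unit vector along 310° is (sin 310°, cos 310°) = (-0.7660, 0.6428).
Slope in that direction = a·(-0.7660) + b·(0.6428) = 0.64903.
Apparent dip = arctan|0.64903| = 33.0° (true dip is 36.2°, so apparent ≤ true as expected).

33.0°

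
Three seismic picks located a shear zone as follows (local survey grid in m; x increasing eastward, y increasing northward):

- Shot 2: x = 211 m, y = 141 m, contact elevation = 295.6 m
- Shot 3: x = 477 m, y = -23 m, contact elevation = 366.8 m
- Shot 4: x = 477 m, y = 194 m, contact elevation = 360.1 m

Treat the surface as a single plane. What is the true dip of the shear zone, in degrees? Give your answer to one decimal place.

14.1°

Let the plane be z = a·x + b·y + c.
Shot 3−Shot 2: 266a − 164b = 71.2;  Shot 4−Shot 2: 266a + 53b = 64.5.
Solving gives a = 0.24863, b = −0.03088.
Gradient magnitude |∇z| = √(a² + b²) = √(0.06182 + 0.00095) = 0.25054.
True dip = arctan(0.25054) = 14.1°, dipping toward W (azimuth ≈ 277°).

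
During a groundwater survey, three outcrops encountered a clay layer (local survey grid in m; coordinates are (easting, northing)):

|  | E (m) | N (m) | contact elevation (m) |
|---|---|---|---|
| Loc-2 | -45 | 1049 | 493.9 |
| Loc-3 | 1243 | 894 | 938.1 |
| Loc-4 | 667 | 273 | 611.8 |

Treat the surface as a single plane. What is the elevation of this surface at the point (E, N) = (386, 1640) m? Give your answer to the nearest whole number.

Two edge vectors: Loc-2→Loc-3 = (1288, -155, 444.2), Loc-2→Loc-4 = (712, -776, 117.9).
Normal n = (Loc-2→Loc-3) × (Loc-2→Loc-4) = (326424.7, 164415.2, -889128).
So ∂z/∂E = −n_x/n_z = 0.36713 and ∂z/∂N = −n_y/n_z = 0.18492.
Intercept c from Loc-2: 493.9 + 16.52 − 193.98 = 316.44.
At (386, 1640): z = 141.7 + 303.3 + 316.44 = 761.4 m.

761 m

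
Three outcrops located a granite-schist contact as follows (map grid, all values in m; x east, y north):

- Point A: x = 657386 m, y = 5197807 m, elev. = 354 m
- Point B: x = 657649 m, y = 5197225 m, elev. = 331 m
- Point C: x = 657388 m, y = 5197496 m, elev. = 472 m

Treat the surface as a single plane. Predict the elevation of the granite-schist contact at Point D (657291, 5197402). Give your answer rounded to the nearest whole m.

Two edge vectors: Point A→Point B = (263, -582, -23), Point A→Point C = (2, -311, 118).
Normal n = (Point A→Point B) × (Point A→Point C) = (-75829, -31080, -80629).
So ∂z/∂x = −n_x/n_z = −0.94046807 and ∂z/∂y = −n_y/n_z = −0.38546925.
Intercept c from Point A: 354 + 618250.54 + 2003594.76 = 2622199.30.
At (657291, 5197402): z = −618161.2 − 2003438.6 + 2622199.30 = 599.5 m.

599 m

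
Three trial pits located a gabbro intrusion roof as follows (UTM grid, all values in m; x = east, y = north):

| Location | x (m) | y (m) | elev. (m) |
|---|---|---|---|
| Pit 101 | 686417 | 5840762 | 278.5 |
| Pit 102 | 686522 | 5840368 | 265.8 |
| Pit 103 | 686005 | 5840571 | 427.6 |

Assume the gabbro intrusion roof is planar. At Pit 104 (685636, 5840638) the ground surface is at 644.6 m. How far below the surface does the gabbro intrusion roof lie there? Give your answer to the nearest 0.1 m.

97.1 m

Two edge vectors: Pit 101→Pit 102 = (105, -394, -12.7), Pit 101→Pit 103 = (-412, -191, 149.1).
Normal n = (Pit 101→Pit 102) × (Pit 101→Pit 103) = (-61171.1, -10423.1, -182383).
So ∂z/∂x = −n_x/n_z = −0.335399133 and ∂z/∂y = −n_y/n_z = −0.057149515.
Intercept c from Pit 101: 278.5 + 230223.67 + 333796.72 = 564298.88.
At (685636, 5840638): z_contact = −229961.72 − 333789.63 + 564298.88 = 547.53 m.
Depth below ground = 644.6 − 547.53 = 97.1 m.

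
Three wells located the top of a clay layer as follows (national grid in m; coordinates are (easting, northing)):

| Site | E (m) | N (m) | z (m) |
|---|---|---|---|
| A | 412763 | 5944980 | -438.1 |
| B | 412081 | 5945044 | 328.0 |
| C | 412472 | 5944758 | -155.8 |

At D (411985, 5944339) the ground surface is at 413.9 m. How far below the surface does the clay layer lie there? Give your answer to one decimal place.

Two edge vectors: A→B = (-682, 64, 766.1), A→C = (-291, -222, 282.3).
Normal n = (A→B) × (A→C) = (188141.4, -30406.5, 170028).
So ∂z/∂E = −n_x/n_z = −1.106531865 and ∂z/∂N = −n_y/n_z = 0.178832310.
Intercept c from A: -438.1 + 456735.41 − 1063154.51 = −606857.19.
At (411985, 5944339): z_contact = −455874.53 + 1063039.87 − 606857.19 = 308.15 m.
Depth below ground = 413.9 − 308.15 = 105.7 m.

105.7 m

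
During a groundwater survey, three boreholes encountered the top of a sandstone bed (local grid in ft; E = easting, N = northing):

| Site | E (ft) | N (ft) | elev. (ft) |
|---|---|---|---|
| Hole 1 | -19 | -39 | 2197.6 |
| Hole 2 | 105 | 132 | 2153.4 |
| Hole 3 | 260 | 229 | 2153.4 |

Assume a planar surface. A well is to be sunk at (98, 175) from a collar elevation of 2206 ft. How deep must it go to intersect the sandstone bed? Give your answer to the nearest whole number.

Let the plane be z = a·E + b·N + c.
Hole 2−Hole 1: 124a + 171b = −44.2;  Hole 3−Hole 1: 279a + 268b = −44.2.
Solving gives a = 0.29615, b = −0.47323.
Then c = 2197.6 − a·-19 − b·-39 = 2184.77.
At (98, 175): z_contact = 29.0 − 82.8 + 2184.77 = 2131.0 ft.
Depth below ground = 2206 − 2131.0 = 75 ft.

75 ft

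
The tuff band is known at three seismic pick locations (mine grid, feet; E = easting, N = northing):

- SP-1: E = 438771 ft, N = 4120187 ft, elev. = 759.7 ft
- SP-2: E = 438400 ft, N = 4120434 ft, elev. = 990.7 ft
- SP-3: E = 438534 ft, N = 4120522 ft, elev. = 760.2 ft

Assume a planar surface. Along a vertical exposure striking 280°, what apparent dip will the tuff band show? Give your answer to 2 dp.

45.38°

Let the plane be z = a·E + b·N + c.
SP-2−SP-1: −371a + 247b = 231;  SP-3−SP-1: −237a + 335b = 0.5.
Solving gives a = −1.17515, b = −0.82988.
Unit vector along 280° is (sin 280°, cos 280°) = (-0.9848, 0.1736).
Slope in that direction = a·(-0.9848) + b·(0.1736) = 1.01319.
Apparent dip = arctan|1.01319| = 45.38° (true dip is 55.2°, so apparent ≤ true as expected).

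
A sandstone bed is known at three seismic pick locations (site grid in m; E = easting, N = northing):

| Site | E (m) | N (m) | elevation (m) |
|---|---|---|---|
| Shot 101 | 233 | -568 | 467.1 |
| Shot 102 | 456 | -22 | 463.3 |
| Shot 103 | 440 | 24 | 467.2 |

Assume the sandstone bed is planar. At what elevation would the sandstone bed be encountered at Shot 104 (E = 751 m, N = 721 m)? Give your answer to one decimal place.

Two edge vectors: Shot 101→Shot 102 = (223, 546, -3.8), Shot 101→Shot 103 = (207, 592, 0.1).
Normal n = (Shot 101→Shot 102) × (Shot 101→Shot 103) = (2304.2, -808.9, 18994).
So ∂z/∂E = −n_x/n_z = −0.12131 and ∂z/∂N = −n_y/n_z = 0.04259.
Intercept c from Shot 101: 467.1 + 28.27 + 24.19 = 519.56.
At (751, 721): z = −91.1 + 30.7 + 519.56 = 459.2 m.

459.2 m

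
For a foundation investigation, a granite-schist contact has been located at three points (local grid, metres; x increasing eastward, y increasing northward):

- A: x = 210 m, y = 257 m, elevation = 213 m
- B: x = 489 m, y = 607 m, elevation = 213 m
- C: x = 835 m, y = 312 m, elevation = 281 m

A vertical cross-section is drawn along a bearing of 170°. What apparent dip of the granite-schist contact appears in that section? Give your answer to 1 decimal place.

6.4°

Two edge vectors: A→B = (279, 350, 0), A→C = (625, 55, 68).
Normal n = (A→B) × (A→C) = (23800, -18972, -203405).
So ∂z/∂x = −n_x/n_z = 0.11701 and ∂z/∂y = −n_y/n_z = −0.09327.
Unit vector along 170° is (sin 170°, cos 170°) = (0.1736, -0.9848).
Slope in that direction = a·(0.1736) + b·(-0.9848) = 0.11217.
Apparent dip = arctan|0.11217| = 6.4° (true dip is 8.5°, so apparent ≤ true as expected).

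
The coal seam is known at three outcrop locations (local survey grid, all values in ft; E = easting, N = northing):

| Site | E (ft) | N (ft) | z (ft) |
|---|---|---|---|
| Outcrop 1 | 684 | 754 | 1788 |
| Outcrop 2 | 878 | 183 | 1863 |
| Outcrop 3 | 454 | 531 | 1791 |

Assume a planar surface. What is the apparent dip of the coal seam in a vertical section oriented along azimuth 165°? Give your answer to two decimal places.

Two edge vectors: Outcrop 1→Outcrop 2 = (194, -571, 75), Outcrop 1→Outcrop 3 = (-230, -223, 3).
Normal n = (Outcrop 1→Outcrop 2) × (Outcrop 1→Outcrop 3) = (15012, -17832, -174592).
So ∂z/∂E = −n_x/n_z = 0.08598 and ∂z/∂N = −n_y/n_z = −0.10214.
Unit vector along 165° is (sin 165°, cos 165°) = (0.2588, -0.9659).
Slope in that direction = a·(0.2588) + b·(-0.9659) = 0.12091.
Apparent dip = arctan|0.12091| = 6.89° (true dip is 7.6°, so apparent ≤ true as expected).

6.89°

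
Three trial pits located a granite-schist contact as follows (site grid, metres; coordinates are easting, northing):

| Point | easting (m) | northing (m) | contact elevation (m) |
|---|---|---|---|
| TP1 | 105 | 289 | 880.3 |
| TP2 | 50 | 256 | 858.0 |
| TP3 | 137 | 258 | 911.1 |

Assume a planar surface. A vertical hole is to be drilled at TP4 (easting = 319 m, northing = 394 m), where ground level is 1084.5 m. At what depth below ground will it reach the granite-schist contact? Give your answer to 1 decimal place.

109.1 m

Let the plane be z = a·easting + b·northing + c.
TP2−TP1: −55a − 33b = −22.3;  TP3−TP1: 32a − 31b = 30.8.
Solving gives a = 0.61851, b = −0.35509.
Then c = 880.3 − a·105 − b·289 = 917.98.
At (319, 394): z_contact = 197.30 − 139.90 + 917.98 = 975.38 m.
Depth below ground = 1084.5 − 975.38 = 109.1 m.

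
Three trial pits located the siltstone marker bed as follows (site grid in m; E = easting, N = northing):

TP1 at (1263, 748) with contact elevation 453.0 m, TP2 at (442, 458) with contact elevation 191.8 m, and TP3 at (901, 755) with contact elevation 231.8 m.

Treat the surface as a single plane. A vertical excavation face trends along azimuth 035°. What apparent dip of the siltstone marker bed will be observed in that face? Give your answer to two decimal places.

16.82°

Let the plane be z = a·E + b·N + c.
TP2−TP1: −821a − 290b = −261.2;  TP3−TP1: −362a + 7b = −221.2.
Solving gives a = 0.59585, b = −0.78618.
Unit vector along 035° is (sin 35°, cos 35°) = (0.5736, 0.8192).
Slope in that direction = a·(0.5736) + b·(0.8192) = −0.30223.
Apparent dip = arctan|0.30223| = 16.82° (true dip is 44.6°, so apparent ≤ true as expected).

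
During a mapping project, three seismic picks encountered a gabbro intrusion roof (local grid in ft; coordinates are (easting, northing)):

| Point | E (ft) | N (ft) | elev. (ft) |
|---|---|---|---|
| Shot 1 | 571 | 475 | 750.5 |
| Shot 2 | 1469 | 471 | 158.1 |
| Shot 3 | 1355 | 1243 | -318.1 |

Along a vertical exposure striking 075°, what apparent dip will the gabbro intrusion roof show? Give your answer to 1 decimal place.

39.5°

Two edge vectors: Shot 1→Shot 2 = (898, -4, -592.4), Shot 1→Shot 3 = (784, 768, -1068.6).
Normal n = (Shot 1→Shot 2) × (Shot 1→Shot 3) = (459237.6, 495161.2, 692800).
So ∂z/∂E = −n_x/n_z = −0.66287 and ∂z/∂N = −n_y/n_z = −0.71472.
Unit vector along 075° is (sin 75°, cos 75°) = (0.9659, 0.2588).
Slope in that direction = a·(0.9659) + b·(0.2588) = −0.82527.
Apparent dip = arctan|0.82527| = 39.5° (true dip is 44.3°, so apparent ≤ true as expected).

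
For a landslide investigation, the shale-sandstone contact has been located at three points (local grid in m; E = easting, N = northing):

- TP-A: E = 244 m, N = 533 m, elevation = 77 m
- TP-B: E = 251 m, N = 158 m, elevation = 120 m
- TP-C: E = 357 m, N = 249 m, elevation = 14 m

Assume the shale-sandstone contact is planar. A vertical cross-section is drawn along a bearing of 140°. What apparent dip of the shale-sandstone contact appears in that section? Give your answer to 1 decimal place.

Let the plane be z = a·E + b·N + c.
TP-B−TP-A: 7a − 375b = 43;  TP-C−TP-A: 113a − 284b = −63.
Solving gives a = −0.88734, b = −0.13123.
Unit vector along 140° is (sin 140°, cos 140°) = (0.6428, -0.7660).
Slope in that direction = a·(0.6428) + b·(-0.7660) = −0.46984.
Apparent dip = arctan|0.46984| = 25.2° (true dip is 41.9°, so apparent ≤ true as expected).

25.2°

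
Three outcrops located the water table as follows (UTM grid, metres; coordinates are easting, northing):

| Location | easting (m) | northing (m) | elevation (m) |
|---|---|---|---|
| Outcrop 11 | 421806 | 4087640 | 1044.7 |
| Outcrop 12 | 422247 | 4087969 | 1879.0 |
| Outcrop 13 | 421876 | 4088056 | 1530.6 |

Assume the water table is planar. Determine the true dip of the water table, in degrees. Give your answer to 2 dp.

Two edge vectors: Outcrop 11→Outcrop 12 = (441, 329, 834.3), Outcrop 11→Outcrop 13 = (70, 416, 485.9).
Normal n = (Outcrop 11→Outcrop 12) × (Outcrop 11→Outcrop 13) = (-187207.7, -155880.9, 160426).
So ∂z/∂easting = −n_x/n_z = 1.16694 and ∂z/∂northing = −n_y/n_z = 0.97167.
Gradient magnitude |∇z| = √(a² + b²) = √(1.36175 + 0.94414) = 1.51852.
True dip = arctan(1.51852) = 56.63°, dipping toward SW (azimuth ≈ 230°).

56.63°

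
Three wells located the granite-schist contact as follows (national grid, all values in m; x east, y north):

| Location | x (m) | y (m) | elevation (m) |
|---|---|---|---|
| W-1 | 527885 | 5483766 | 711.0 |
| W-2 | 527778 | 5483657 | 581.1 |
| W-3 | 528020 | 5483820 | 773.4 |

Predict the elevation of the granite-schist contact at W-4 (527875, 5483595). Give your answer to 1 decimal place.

Two edge vectors: W-1→W-2 = (-107, -109, -129.9), W-1→W-3 = (135, 54, 62.4).
Normal n = (W-1→W-2) × (W-1→W-3) = (213, -10859.7, 8937).
So ∂z/∂x = −n_x/n_z = −0.023833501 and ∂z/∂y = −n_y/n_z = 1.215139308.
Intercept c from W-1: 711 + 12581.35 − 6663539.63 = −6650247.28.
At (527875, 5483595): z = −12581.1 + 6663331.8 − 6650247.28 = 503.4 m.

503.4 m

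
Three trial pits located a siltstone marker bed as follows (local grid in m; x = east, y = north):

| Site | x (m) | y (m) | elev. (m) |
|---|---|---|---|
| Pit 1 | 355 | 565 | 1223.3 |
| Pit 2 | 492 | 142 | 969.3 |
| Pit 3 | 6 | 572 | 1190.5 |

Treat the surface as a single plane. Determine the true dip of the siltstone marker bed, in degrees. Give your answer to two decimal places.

Let the plane be z = a·x + b·y + c.
Pit 2−Pit 1: 137a − 423b = −254;  Pit 3−Pit 1: −349a + 7b = −32.8.
Solving gives a = 0.10672, b = 0.63504.
Gradient magnitude |∇z| = √(a² + b²) = √(0.01139 + 0.40327) = 0.64394.
True dip = arctan(0.64394) = 32.78°, dipping toward S (azimuth ≈ 190°).

32.78°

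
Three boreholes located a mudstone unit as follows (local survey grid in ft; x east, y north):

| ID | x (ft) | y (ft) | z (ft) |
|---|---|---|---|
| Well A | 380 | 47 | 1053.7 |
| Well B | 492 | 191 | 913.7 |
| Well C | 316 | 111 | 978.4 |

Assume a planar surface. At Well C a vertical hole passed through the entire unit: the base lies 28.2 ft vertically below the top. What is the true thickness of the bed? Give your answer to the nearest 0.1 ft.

Let the plane be z = a·x + b·y + c.
Well B−Well A: 112a + 144b = −140;  Well C−Well A: −64a + 64b = −75.3.
Solving gives a = 0.11494, b = −1.06162.
|∇z| = √(a²+b²) = 1.06783, so dip δ = arctan(1.06783) = 46.88°.
True thickness = vertical thickness × cos δ = 28.2 × cos 46.88° = 19.3 ft.

19.3 ft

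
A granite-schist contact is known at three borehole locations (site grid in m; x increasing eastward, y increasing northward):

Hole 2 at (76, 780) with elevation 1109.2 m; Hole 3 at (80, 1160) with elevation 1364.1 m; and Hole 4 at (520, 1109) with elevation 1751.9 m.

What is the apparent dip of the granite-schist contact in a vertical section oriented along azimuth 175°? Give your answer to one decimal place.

29.9°

Let the plane be z = a·x + b·y + c.
Hole 3−Hole 2: 4a + 380b = 254.9;  Hole 4−Hole 2: 444a + 329b = 642.7.
Solving gives a = 0.95795, b = 0.66071.
Unit vector along 175° is (sin 175°, cos 175°) = (0.0872, -0.9962).
Slope in that direction = a·(0.0872) + b·(-0.9962) = −0.57470.
Apparent dip = arctan|0.57470| = 29.9° (true dip is 49.3°, so apparent ≤ true as expected).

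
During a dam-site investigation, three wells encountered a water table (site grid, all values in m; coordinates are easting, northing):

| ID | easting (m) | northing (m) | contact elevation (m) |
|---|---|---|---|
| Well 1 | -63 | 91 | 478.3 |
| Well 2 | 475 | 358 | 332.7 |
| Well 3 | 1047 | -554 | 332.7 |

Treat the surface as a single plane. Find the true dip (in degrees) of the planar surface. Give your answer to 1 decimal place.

Let the plane be z = a·easting + b·northing + c.
Well 2−Well 1: 538a + 267b = −145.6;  Well 3−Well 1: 1110a − 645b = −145.6.
Solving gives a = −0.20639, b = −0.12945.
Gradient magnitude |∇z| = √(a² + b²) = √(0.04260 + 0.01676) = 0.24363.
True dip = arctan(0.24363) = 13.7°, dipping toward ENE (azimuth ≈ 058°).

13.7°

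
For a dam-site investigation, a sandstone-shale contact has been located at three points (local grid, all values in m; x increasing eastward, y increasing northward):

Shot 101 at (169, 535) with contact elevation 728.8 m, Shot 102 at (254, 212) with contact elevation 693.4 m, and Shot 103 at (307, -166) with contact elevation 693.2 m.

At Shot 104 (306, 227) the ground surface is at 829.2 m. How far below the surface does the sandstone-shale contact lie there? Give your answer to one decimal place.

183.8 m

Let the plane be z = a·x + b·y + c.
Shot 102−Shot 101: 85a − 323b = −35.4;  Shot 103−Shot 101: 138a − 701b = −35.6.
Solving gives a = −0.88712, b = −0.12386.
Then c = 728.8 − a·169 − b·535 = 944.99.
At (306, 227): z_contact = −271.46 − 28.12 + 944.99 = 645.41 m.
Depth below ground = 829.2 − 645.41 = 183.8 m.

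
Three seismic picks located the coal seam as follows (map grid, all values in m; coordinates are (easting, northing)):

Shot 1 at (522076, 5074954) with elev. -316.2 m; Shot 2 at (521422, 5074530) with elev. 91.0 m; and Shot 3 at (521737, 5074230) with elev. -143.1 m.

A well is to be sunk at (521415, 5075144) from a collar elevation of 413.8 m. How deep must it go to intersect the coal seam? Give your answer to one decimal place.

Let the plane be z = a·E + b·N + c.
Shot 2−Shot 1: −654a − 424b = 407.2;  Shot 3−Shot 1: −339a − 724b = 173.1.
Solving gives a = −0.671453178, b = 0.075307496.
Then c = -316.2 − a·522076 − b·5074954 = −31948.69.
At (521415, 5075144): z_contact = −350105.76 + 382196.39 − 31948.69 = 141.94 m.
Depth below ground = 413.8 − 141.94 = 271.9 m.

271.9 m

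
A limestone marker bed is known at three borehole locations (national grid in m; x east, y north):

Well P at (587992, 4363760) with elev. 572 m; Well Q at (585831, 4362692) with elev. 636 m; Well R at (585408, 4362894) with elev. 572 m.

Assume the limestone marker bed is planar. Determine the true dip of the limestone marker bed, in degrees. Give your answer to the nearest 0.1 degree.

Let the plane be z = a·x + b·y + c.
Well Q−Well P: −2161a − 1068b = 64;  Well R−Well P: −2584a − 866b = 0.
Solving gives a = 0.06239, b = −0.18617.
Gradient magnitude |∇z| = √(a² + b²) = √(0.00389 + 0.03466) = 0.19635.
True dip = arctan(0.19635) = 11.1°, dipping toward NNW (azimuth ≈ 341°).

11.1°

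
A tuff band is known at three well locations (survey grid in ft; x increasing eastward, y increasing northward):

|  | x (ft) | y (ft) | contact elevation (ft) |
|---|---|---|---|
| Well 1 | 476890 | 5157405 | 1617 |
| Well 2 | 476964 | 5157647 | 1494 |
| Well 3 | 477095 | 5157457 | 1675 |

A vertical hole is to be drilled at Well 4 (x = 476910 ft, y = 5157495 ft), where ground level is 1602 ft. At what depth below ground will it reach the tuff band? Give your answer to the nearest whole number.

34 ft

Two edge vectors: Well 1→Well 2 = (74, 242, -123), Well 1→Well 3 = (205, 52, 58).
Normal n = (Well 1→Well 2) × (Well 1→Well 3) = (20432, -29507, -45762).
So ∂z/∂x = −n_x/n_z = 0.44648398 and ∂z/∂y = −n_y/n_z = −0.64479262.
Intercept c from Well 1: 1617 − 212923.75 + 3325456.70 = 3114149.95.
At (476910, 5157495): z_contact = 212932.7 − 3325514.7 + 3114149.95 = 1567.9 ft.
Depth below ground = 1602 − 1567.9 = 34 ft.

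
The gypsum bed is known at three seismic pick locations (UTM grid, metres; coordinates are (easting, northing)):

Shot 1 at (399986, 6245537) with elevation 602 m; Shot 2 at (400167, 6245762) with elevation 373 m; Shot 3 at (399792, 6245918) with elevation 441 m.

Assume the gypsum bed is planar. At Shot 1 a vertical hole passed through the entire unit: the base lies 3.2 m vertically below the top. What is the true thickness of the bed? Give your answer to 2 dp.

2.50 m

Two edge vectors: Shot 1→Shot 2 = (181, 225, -229), Shot 1→Shot 3 = (-194, 381, -161).
Normal n = (Shot 1→Shot 2) × (Shot 1→Shot 3) = (51024, 73567, 112611).
So ∂z/∂E = −n_x/n_z = −0.45310 and ∂z/∂N = −n_y/n_z = −0.65328.
|∇z| = √(a²+b²) = 0.79503, so dip δ = arctan(0.79503) = 38.49°.
True thickness = vertical thickness × cos δ = 3.2 × cos 38.49° = 2.50 m.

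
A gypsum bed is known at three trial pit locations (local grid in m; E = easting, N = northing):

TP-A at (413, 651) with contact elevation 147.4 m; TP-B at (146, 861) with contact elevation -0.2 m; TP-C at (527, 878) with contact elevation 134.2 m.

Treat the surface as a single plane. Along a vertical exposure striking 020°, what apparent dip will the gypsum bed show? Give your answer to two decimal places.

5.82°

Two edge vectors: TP-A→TP-B = (-267, 210, -147.6), TP-A→TP-C = (114, 227, -13.2).
Normal n = (TP-A→TP-B) × (TP-A→TP-C) = (30733.2, -20350.8, -84549).
So ∂z/∂E = −n_x/n_z = 0.36350 and ∂z/∂N = −n_y/n_z = −0.24070.
Unit vector along 020° is (sin 20°, cos 20°) = (0.3420, 0.9397).
Slope in that direction = a·(0.3420) + b·(0.9397) = −0.10186.
Apparent dip = arctan|0.10186| = 5.82° (true dip is 23.6°, so apparent ≤ true as expected).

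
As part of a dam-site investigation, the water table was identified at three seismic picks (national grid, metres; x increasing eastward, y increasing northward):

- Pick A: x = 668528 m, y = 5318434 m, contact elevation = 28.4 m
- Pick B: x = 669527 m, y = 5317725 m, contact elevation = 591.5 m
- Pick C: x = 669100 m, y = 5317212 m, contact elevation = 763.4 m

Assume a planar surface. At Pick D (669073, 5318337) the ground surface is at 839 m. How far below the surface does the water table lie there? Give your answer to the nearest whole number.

650 m

Two edge vectors: Pick A→Pick B = (999, -709, 563.1), Pick A→Pick C = (572, -1222, 735).
Normal n = (Pick A→Pick B) × (Pick A→Pick C) = (166993.2, -412171.8, -815230).
So ∂z/∂x = −n_x/n_z = 0.20484182 and ∂z/∂y = −n_y/n_z = −0.50558959.
Intercept c from Pick A: 28.4 − 136942.49 + 2688944.86 = 2552030.76.
At (669073, 5318337): z_contact = 137054.1 − 2688895.8 + 2552030.76 = 189.1 m.
Depth below ground = 839 − 189.1 = 650 m.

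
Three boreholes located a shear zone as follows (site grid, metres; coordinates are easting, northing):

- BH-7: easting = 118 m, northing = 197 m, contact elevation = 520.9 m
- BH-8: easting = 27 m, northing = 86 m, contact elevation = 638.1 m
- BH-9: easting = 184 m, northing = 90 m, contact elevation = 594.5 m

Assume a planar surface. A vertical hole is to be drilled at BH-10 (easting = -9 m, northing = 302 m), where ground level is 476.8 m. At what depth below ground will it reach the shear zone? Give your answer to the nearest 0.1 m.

12.2 m

Let the plane be z = a·easting + b·northing + c.
BH-8−BH-7: −91a − 111b = 117.2;  BH-9−BH-7: 66a − 107b = 73.6.
Solving gives a = −0.25616, b = −0.84585.
Then c = 520.9 − a·118 − b·197 = 717.76.
At (-9, 302): z_contact = 2.31 − 255.45 + 717.76 = 464.62 m.
Depth below ground = 476.8 − 464.62 = 12.2 m.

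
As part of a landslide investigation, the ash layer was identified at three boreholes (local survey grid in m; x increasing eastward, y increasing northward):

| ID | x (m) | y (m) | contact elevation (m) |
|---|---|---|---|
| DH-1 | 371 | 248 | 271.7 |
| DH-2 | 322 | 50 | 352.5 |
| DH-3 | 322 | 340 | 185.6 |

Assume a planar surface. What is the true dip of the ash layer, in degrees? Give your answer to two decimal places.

41.61°

Two edge vectors: DH-1→DH-2 = (-49, -198, 80.8), DH-1→DH-3 = (-49, 92, -86.1).
Normal n = (DH-1→DH-2) × (DH-1→DH-3) = (9614.2, -8178.1, -14210).
So ∂z/∂x = −n_x/n_z = 0.67658 and ∂z/∂y = −n_y/n_z = −0.57552.
Gradient magnitude |∇z| = √(a² + b²) = √(0.45776 + 0.33122) = 0.88825.
True dip = arctan(0.88825) = 41.61°, dipping toward NW (azimuth ≈ 310°).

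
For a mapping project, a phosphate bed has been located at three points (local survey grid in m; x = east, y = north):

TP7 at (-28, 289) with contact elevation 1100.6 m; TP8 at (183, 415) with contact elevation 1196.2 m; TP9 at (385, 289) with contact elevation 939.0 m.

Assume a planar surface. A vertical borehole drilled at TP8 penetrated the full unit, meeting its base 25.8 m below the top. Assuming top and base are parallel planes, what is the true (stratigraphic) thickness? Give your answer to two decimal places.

14.53 m

Let the plane be z = a·x + b·y + c.
TP8−TP7: 211a + 126b = 95.6;  TP9−TP7: 413a + 0b = −161.6.
Solving gives a = −0.39128, b = 1.41397.
|∇z| = √(a²+b²) = 1.46711, so dip δ = arctan(1.46711) = 55.72°.
True thickness = vertical thickness × cos δ = 25.8 × cos 55.72° = 14.53 m.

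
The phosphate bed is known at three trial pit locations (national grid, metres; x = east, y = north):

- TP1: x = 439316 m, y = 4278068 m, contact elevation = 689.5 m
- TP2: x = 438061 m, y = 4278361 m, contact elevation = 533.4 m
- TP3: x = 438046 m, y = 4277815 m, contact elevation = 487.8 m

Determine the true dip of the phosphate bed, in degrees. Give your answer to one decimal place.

Let the plane be z = a·x + b·y + c.
TP2−TP1: −1255a + 293b = −156.1;  TP3−TP1: −1270a − 253b = −201.7.
Solving gives a = 0.14296, b = 0.07959.
Gradient magnitude |∇z| = √(a² + b²) = √(0.02044 + 0.00633) = 0.16362.
True dip = arctan(0.16362) = 9.3°, dipping toward WSW (azimuth ≈ 241°).

9.3°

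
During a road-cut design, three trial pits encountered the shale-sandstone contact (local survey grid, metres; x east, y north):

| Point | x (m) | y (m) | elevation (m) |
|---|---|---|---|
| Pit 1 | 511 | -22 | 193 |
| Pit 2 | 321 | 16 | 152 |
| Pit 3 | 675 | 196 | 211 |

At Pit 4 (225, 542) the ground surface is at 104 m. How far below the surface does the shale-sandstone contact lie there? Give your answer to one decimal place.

7.9 m

Two edge vectors: Pit 1→Pit 2 = (-190, 38, -41), Pit 1→Pit 3 = (164, 218, 18).
Normal n = (Pit 1→Pit 2) × (Pit 1→Pit 3) = (9622, -3304, -47652).
So ∂z/∂x = −n_x/n_z = 0.20192 and ∂z/∂y = −n_y/n_z = −0.06934.
Intercept c from Pit 1: 193 − 103.18 − 1.53 = 88.29.
At (225, 542): z_contact = 45.43 − 37.58 + 88.29 = 96.14 m.
Depth below ground = 104 − 96.14 = 7.9 m.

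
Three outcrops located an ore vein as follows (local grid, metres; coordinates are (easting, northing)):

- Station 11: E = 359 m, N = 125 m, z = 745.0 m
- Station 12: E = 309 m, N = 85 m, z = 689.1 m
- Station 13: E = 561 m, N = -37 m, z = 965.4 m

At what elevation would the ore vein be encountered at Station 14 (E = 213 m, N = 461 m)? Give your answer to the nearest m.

Two edge vectors: Station 11→Station 12 = (-50, -40, -55.9), Station 11→Station 13 = (202, -162, 220.4).
Normal n = (Station 11→Station 12) × (Station 11→Station 13) = (-17871.8, -271.8, 16180).
So ∂z/∂E = −n_x/n_z = 1.10456 and ∂z/∂N = −n_y/n_z = 0.01680.
Intercept c from Station 11: 745 − 396.54 − 2.10 = 346.36.
At (213, 461): z = 235.3 + 7.7 + 346.36 = 589.4 m.

589 m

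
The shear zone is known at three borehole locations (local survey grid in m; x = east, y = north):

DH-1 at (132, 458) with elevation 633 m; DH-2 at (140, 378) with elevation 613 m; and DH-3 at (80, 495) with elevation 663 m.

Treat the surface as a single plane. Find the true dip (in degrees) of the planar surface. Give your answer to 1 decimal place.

Two edge vectors: DH-1→DH-2 = (8, -80, -20), DH-1→DH-3 = (-52, 37, 30).
Normal n = (DH-1→DH-2) × (DH-1→DH-3) = (-1660, 800, -3864).
So ∂z/∂x = −n_x/n_z = −0.42961 and ∂z/∂y = −n_y/n_z = 0.20704.
Gradient magnitude |∇z| = √(a² + b²) = √(0.18456 + 0.04287) = 0.47689.
True dip = arctan(0.47689) = 25.5°, dipping toward ESE (azimuth ≈ 116°).

25.5°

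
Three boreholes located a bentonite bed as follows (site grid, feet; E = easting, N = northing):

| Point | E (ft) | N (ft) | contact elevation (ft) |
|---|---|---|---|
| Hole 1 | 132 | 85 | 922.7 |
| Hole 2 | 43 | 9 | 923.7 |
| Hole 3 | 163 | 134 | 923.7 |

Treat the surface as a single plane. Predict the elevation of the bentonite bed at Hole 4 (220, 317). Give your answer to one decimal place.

931.1 ft

Two edge vectors: Hole 1→Hole 2 = (-89, -76, 1), Hole 1→Hole 3 = (31, 49, 1).
Normal n = (Hole 1→Hole 2) × (Hole 1→Hole 3) = (-125, 120, -2005).
So ∂z/∂E = −n_x/n_z = −0.06234 and ∂z/∂N = −n_y/n_z = 0.05985.
Intercept c from Hole 1: 922.7 + 8.23 − 5.09 = 925.84.
At (220, 317): z = −13.7 + 19.0 + 925.84 = 931.1 ft.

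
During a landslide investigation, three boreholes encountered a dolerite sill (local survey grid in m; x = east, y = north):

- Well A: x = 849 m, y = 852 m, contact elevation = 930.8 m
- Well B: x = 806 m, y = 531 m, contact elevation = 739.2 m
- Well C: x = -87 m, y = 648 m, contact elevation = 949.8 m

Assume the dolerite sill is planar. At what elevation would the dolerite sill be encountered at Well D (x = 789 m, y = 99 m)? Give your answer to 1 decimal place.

Two edge vectors: Well A→Well B = (-43, -321, -191.6), Well A→Well C = (-936, -204, 19).
Normal n = (Well A→Well B) × (Well A→Well C) = (-45185.4, 180154.6, -291684).
So ∂z/∂x = −n_x/n_z = −0.15491 and ∂z/∂y = −n_y/n_z = 0.61764.
Intercept c from Well A: 930.8 + 131.52 − 526.23 = 536.09.
At (789, 99): z = −122.2 + 61.1 + 536.09 = 475.0 m.

475.0 m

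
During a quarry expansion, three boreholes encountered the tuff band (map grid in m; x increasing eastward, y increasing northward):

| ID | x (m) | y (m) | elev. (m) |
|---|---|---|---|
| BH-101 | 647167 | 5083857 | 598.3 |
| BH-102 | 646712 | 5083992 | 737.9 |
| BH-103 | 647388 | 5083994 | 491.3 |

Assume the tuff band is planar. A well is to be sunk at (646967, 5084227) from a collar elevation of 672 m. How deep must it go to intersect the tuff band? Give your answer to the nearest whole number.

Let the plane be z = a·x + b·y + c.
BH-102−BH-101: −455a + 135b = 139.6;  BH-103−BH-101: 221a + 137b = −107.
Solving gives a = −0.36422046, b = −0.19348378.
Then c = 598.3 − a·647167 − b·5083857 = 1219953.63.
At (646967, 5084227): z_contact = −235638.6 − 983715.5 + 1219953.63 = 599.6 m.
Depth below ground = 672 − 599.6 = 72 m.

72 m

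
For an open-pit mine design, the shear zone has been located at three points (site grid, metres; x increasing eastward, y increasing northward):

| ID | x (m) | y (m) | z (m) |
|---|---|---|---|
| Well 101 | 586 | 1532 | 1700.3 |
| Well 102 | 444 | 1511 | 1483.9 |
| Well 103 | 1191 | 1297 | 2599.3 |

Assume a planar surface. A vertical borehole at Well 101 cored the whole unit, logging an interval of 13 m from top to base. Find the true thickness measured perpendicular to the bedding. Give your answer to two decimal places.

7.16 m

Two edge vectors: Well 101→Well 102 = (-142, -21, -216.4), Well 101→Well 103 = (605, -235, 899).
Normal n = (Well 101→Well 102) × (Well 101→Well 103) = (-69733, -3264, 46075).
So ∂z/∂x = −n_x/n_z = 1.51347 and ∂z/∂y = −n_y/n_z = 0.07084.
|∇z| = √(a²+b²) = 1.51512, so dip δ = arctan(1.51512) = 56.57°.
True thickness = vertical thickness × cos δ = 13 × cos 56.57° = 7.16 m.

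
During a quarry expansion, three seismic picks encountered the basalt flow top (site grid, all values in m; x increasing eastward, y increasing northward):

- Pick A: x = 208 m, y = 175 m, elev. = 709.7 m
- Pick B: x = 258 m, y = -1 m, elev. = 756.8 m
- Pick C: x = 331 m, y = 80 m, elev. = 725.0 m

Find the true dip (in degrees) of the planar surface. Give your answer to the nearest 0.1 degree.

Two edge vectors: Pick A→Pick B = (50, -176, 47.1), Pick A→Pick C = (123, -95, 15.3).
Normal n = (Pick A→Pick B) × (Pick A→Pick C) = (1781.7, 5028.3, 16898).
So ∂z/∂x = −n_x/n_z = −0.10544 and ∂z/∂y = −n_y/n_z = −0.29757.
Gradient magnitude |∇z| = √(a² + b²) = √(0.01112 + 0.08855) = 0.31570.
True dip = arctan(0.31570) = 17.5°, dipping toward NNE (azimuth ≈ 020°).

17.5°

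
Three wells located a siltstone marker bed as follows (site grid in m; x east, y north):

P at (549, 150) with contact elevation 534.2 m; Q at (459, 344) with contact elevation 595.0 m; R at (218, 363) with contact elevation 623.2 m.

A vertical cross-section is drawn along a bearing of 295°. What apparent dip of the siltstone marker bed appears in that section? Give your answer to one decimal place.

11.3°

Let the plane be z = a·x + b·y + c.
Q−P: −90a + 194b = 60.8;  R−P: −331a + 213b = 89.
Solving gives a = −0.09581, b = 0.26895.
Unit vector along 295° is (sin 295°, cos 295°) = (-0.9063, 0.4226).
Slope in that direction = a·(-0.9063) + b·(0.4226) = 0.20050.
Apparent dip = arctan|0.20050| = 11.3° (true dip is 15.9°, so apparent ≤ true as expected).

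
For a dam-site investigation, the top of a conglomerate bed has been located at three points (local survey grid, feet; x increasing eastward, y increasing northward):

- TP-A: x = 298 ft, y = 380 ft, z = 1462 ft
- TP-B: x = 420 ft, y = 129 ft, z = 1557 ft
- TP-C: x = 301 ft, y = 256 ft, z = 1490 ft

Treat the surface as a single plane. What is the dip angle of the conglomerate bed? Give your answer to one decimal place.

21.6°

Two edge vectors: TP-A→TP-B = (122, -251, 95), TP-A→TP-C = (3, -124, 28).
Normal n = (TP-A→TP-B) × (TP-A→TP-C) = (4752, -3131, -14375).
So ∂z/∂x = −n_x/n_z = 0.33057 and ∂z/∂y = −n_y/n_z = −0.21781.
Gradient magnitude |∇z| = √(a² + b²) = √(0.10928 + 0.04744) = 0.39588.
True dip = arctan(0.39588) = 21.6°, dipping toward WNW (azimuth ≈ 303°).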